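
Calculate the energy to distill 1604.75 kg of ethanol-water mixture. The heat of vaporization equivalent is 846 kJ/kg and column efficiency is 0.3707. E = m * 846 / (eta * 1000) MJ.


E = m * 846 / (eta * 1000)
= 1604.75 * 846 / (0.3707 * 1000)
= 3662.3105 MJ

3662.3105 MJ


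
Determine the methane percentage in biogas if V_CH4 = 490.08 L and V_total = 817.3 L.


CH4% = V_CH4 / V_total * 100
= 490.08 / 817.3 * 100
= 59.9633%

59.9633%


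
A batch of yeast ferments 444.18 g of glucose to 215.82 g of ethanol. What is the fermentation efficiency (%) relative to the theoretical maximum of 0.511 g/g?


Fermentation efficiency = (actual / (0.511 * glucose)) * 100
= (215.82 / (0.511 * 444.18)) * 100
= 95.0850%

95.0850%


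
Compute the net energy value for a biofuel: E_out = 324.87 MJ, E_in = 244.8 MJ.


NEV = E_out - E_in
= 324.87 - 244.8
= 80.0700 MJ

80.0700 MJ


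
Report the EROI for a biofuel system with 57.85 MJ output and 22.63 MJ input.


EROI = E_out / E_in
= 57.85 / 22.63
= 2.5563

2.5563


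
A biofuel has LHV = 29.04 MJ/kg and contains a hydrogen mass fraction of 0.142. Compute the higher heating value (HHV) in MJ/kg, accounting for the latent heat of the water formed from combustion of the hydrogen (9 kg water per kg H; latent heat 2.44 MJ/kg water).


HHV = LHV + H_frac * 9 * 2.44
= 29.04 + 0.142 * 9 * 2.44
= 32.1583 MJ/kg

32.1583 MJ/kg


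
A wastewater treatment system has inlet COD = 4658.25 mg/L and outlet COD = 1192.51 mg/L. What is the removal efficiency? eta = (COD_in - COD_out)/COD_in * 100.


eta = (COD_in - COD_out) / COD_in * 100
= (4658.25 - 1192.51) / 4658.25 * 100
= 74.4000%

74.4000%


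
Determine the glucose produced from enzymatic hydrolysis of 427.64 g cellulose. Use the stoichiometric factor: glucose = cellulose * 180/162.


glucose = cellulose * 180/162
= 427.64 * 180/162
= 475.1556 g

475.1556 g


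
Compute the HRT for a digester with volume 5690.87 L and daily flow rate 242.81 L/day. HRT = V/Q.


HRT = V / Q
= 5690.87 / 242.81
= 23.4375 days

23.4375 days


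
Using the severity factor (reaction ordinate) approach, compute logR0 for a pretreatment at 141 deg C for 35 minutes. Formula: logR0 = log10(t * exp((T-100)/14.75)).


logR0 = log10(t * exp((T - 100) / 14.75))
= log10(35 * exp((141 - 100) / 14.75))
= 2.7513

2.7513


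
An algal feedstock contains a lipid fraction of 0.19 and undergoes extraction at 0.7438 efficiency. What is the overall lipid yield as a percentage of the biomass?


Y = lipid_content * extraction_eff * 100
= 0.19 * 0.7438 * 100
= 14.1322%

14.1322%


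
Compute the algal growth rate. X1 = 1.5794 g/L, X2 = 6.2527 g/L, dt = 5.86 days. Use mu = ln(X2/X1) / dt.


mu = ln(X2/X1) / dt
= ln(6.2527/1.5794) / 5.86
= 0.2348 per day

0.2348 per day


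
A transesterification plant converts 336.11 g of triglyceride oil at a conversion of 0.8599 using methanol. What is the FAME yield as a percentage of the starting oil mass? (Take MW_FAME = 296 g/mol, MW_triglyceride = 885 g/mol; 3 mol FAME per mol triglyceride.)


m_FAME = oil * conv * (3 * 296 / 885) = oil * conv * (888/885)
= 336.11 * 0.8599 * 888 / 885
= 290.0007 g
Y = m_FAME / oil * 100 = conv * (888/885) * 100
= 0.8599 * 888 / 885 * 100
= 86.28%

86.28%


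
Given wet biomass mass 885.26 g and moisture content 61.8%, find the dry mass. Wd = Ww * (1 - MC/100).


Wd = Ww * (1 - MC/100)
= 885.26 * (1 - 61.8/100)
= 338.1693 g

338.1693 g


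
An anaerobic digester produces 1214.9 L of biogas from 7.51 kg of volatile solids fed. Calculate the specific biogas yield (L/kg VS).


Y = V / VS
= 1214.9 / 7.51
= 161.7710 L/kg VS

161.7710 L/kg VS


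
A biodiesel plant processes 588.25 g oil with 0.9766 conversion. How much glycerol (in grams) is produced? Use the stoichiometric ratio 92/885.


glycerol = oil * conv * (92/885)
= 588.25 * 0.9766 * 92 / 885
= 59.7205 g

59.7205 g


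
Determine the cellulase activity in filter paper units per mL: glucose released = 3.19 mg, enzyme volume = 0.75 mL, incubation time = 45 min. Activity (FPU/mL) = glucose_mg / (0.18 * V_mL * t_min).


Activity = glucose_mg / (0.18 mg/umol * V_mL * t_min)
= 3.19 / (0.18 * 0.75 * 45)
= 0.5251 FPU/mL

0.5251 FPU/mL


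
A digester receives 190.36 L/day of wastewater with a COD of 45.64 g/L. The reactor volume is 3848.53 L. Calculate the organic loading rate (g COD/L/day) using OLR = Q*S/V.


OLR = Q * S / V
= 190.36 * 45.64 / 3848.53
= 2.2575 g/L/day

2.2575 g/L/day


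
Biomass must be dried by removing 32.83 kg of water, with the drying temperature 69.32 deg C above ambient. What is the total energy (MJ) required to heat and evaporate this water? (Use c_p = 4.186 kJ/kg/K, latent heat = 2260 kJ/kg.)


E = m_water * (4.186 * dT + 2260) / 1000
= 32.83 * (4.186 * 69.32 + 2260) / 1000
= 83.7222 MJ

83.7222 MJ


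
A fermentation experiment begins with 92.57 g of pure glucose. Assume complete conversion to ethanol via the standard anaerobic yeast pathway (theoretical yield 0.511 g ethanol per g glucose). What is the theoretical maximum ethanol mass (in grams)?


Theoretical ethanol yield: m_EtOH = 0.511 * m_glucose
m_EtOH = 0.511 * 92.57 = 47.3033 g

47.3033 g


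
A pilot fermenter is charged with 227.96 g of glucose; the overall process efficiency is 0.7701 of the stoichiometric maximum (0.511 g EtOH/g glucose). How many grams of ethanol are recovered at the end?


Actual ethanol: m = 0.511 * 227.96 * 0.7701
m = 89.7071 g

89.7071 g


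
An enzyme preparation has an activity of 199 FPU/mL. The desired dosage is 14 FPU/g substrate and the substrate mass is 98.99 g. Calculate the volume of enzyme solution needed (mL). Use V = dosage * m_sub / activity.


V = dosage * m_sub / activity
V = 14 * 98.99 / 199
V = 6.9641 mL

6.9641 mL


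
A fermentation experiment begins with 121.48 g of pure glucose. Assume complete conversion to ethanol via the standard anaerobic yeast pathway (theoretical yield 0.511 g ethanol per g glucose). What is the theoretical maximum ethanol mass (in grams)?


Theoretical ethanol yield: m_EtOH = 0.511 * m_glucose
m_EtOH = 0.511 * 121.48 = 62.0763 g

62.0763 g


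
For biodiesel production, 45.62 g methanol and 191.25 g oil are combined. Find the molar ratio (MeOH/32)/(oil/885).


Molar ratio = n_MeOH / n_oil = (MeOH/32) / (oil/885) = (MeOH * 885) / (32 * oil)
= (45.62 * 885) / (32 * 191.25)
= 6.5970

6.5970


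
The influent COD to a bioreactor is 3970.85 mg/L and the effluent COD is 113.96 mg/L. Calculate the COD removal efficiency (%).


eta = (COD_in - COD_out) / COD_in * 100
= (3970.85 - 113.96) / 3970.85 * 100
= 97.1301%

97.1301%


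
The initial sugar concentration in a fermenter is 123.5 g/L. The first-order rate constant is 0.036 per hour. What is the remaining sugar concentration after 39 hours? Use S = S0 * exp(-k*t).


S = S0 * exp(-k * t)
S = 123.5 * exp(-0.036 * 39)
S = 30.3331 g/L

30.3331 g/L


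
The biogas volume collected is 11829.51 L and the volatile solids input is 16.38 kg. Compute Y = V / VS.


Y = V / VS
= 11829.51 / 16.38
= 722.1923 L/kg VS

722.1923 L/kg VS


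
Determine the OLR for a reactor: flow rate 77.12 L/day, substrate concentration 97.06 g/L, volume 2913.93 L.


OLR = Q * S / V
= 77.12 * 97.06 / 2913.93
= 2.5688 g/L/day

2.5688 g/L/day


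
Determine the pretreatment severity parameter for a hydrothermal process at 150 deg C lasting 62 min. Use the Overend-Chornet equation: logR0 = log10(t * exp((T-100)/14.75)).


logR0 = log10(t * exp((T - 100) / 14.75))
= log10(62 * exp((150 - 100) / 14.75))
= 3.2646

3.2646


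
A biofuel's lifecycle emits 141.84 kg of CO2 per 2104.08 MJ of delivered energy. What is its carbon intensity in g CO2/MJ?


CI = CO2 * 1000 / E
= 141.84 * 1000 / 2104.08
= 67.4119 g CO2/MJ

67.4119 g CO2/MJ


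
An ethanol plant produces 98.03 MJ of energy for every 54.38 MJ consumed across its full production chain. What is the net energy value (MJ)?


NEV = E_out - E_in
= 98.03 - 54.38
= 43.6500 MJ

43.6500 MJ


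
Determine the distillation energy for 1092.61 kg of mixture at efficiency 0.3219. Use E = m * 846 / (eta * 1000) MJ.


E = m * 846 / (eta * 1000)
= 1092.61 * 846 / (0.3219 * 1000)
= 2871.5379 MJ

2871.5379 MJ


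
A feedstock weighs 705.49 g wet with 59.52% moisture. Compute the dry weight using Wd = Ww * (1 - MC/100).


Wd = Ww * (1 - MC/100)
= 705.49 * (1 - 59.52/100)
= 285.5824 g

285.5824 g


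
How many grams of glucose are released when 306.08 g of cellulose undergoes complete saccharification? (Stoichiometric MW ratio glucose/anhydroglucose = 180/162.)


glucose = cellulose * 180/162
= 306.08 * 180/162
= 340.0889 g

340.0889 g


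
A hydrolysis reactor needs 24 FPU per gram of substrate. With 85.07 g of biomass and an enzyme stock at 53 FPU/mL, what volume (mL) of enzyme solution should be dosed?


V = dosage * m_sub / activity
V = 24 * 85.07 / 53
V = 38.5223 mL

38.5223 mL


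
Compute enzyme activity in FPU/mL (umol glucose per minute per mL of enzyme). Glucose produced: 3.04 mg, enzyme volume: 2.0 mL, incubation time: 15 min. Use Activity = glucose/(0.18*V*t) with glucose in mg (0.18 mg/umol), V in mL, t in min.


Activity = glucose_mg / (0.18 mg/umol * V_mL * t_min)
= 3.04 / (0.18 * 2.0 * 15)
= 0.5630 FPU/mL

0.5630 FPU/mL


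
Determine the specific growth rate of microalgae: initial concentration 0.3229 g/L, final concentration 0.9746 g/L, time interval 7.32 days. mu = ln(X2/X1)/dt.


mu = ln(X2/X1) / dt
= ln(0.9746/0.3229) / 7.32
= 0.1509 per day

0.1509 per day


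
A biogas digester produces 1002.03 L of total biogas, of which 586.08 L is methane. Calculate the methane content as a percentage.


CH4% = V_CH4 / V_total * 100
= 586.08 / 1002.03 * 100
= 58.4893%

58.4893%


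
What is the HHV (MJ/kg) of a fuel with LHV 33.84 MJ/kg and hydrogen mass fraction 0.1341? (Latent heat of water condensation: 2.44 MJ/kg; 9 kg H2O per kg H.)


HHV = LHV + H_frac * 9 * 2.44
= 33.84 + 0.1341 * 9 * 2.44
= 36.7848 MJ/kg

36.7848 MJ/kg


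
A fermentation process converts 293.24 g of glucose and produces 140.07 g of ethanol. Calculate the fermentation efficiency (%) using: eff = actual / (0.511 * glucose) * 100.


Fermentation efficiency = (actual / (0.511 * glucose)) * 100
= (140.07 / (0.511 * 293.24)) * 100
= 93.4762%

93.4762%


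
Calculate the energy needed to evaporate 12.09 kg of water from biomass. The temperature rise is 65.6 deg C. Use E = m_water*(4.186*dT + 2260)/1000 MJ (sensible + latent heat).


E = m_water * (4.186 * dT + 2260) / 1000
= 12.09 * (4.186 * 65.6 + 2260) / 1000
= 30.6433 MJ

30.6433 MJ


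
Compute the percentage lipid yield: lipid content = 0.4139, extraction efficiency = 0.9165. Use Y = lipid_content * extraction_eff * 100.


Y = lipid_content * extraction_eff * 100
= 0.4139 * 0.9165 * 100
= 37.9339%

37.9339%


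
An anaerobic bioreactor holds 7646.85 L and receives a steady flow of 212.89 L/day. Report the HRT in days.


HRT = V / Q
= 7646.85 / 212.89
= 35.9193 days

35.9193 days


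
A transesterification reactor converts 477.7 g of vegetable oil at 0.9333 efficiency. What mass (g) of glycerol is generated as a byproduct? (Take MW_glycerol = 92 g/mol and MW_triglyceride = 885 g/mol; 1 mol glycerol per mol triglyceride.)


glycerol = oil * conv * (92/885)
= 477.7 * 0.9333 * 92 / 885
= 46.3469 g

46.3469 g


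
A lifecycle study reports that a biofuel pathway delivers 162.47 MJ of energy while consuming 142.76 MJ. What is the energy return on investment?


EROI = E_out / E_in
= 162.47 / 142.76
= 1.1381

1.1381


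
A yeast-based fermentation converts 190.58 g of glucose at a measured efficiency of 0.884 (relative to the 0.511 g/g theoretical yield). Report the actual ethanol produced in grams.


Actual ethanol: m = 0.511 * 190.58 * 0.884
m = 86.0896 g

86.0896 g


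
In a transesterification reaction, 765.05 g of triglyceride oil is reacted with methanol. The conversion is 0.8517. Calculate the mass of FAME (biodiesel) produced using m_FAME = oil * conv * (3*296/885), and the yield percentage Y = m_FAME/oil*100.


m_FAME = oil * conv * (3 * 296 / 885) = oil * conv * (888/885)
= 765.05 * 0.8517 * 888 / 885
= 653.8019 g
Y = m_FAME / oil * 100 = conv * (888/885) * 100
= 0.8517 * 888 / 885 * 100
= 85.46%

653.8019 g FAME; Y = 85.46%


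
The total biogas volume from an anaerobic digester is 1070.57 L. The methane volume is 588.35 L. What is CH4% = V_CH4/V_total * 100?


CH4% = V_CH4 / V_total * 100
= 588.35 / 1070.57 * 100
= 54.9567%

54.9567%


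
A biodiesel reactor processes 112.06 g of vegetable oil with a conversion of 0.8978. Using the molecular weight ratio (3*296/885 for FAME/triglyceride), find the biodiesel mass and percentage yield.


m_FAME = oil * conv * (3 * 296 / 885) = oil * conv * (888/885)
= 112.06 * 0.8978 * 888 / 885
= 100.9485 g
Y = m_FAME / oil * 100 = conv * (888/885) * 100
= 0.8978 * 888 / 885 * 100
= 90.08%

100.9485 g FAME; Y = 90.08%


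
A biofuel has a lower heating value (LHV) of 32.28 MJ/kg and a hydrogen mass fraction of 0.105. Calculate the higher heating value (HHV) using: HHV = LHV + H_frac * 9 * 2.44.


HHV = LHV + H_frac * 9 * 2.44
= 32.28 + 0.105 * 9 * 2.44
= 34.5858 MJ/kg

34.5858 MJ/kg


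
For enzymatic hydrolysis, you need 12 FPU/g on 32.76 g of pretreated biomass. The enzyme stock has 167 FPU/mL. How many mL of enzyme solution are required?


V = dosage * m_sub / activity
V = 12 * 32.76 / 167
V = 2.3540 mL

2.3540 mL


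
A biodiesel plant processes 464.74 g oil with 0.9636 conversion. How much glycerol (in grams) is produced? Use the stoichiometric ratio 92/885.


glycerol = oil * conv * (92/885)
= 464.74 * 0.9636 * 92 / 885
= 46.5534 g

46.5534 g


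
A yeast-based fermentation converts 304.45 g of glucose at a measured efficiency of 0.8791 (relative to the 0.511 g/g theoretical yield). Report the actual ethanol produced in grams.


Actual ethanol: m = 0.511 * 304.45 * 0.8791
m = 136.7651 g

136.7651 g


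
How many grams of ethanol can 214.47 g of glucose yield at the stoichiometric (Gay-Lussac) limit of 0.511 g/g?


Theoretical ethanol yield: m_EtOH = 0.511 * m_glucose
m_EtOH = 0.511 * 214.47 = 109.5942 g

109.5942 g


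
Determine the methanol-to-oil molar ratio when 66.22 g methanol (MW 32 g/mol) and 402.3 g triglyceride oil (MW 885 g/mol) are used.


Molar ratio = n_MeOH / n_oil = (MeOH/32) / (oil/885) = (MeOH * 885) / (32 * oil)
= (66.22 * 885) / (32 * 402.3)
= 4.5523

4.5523


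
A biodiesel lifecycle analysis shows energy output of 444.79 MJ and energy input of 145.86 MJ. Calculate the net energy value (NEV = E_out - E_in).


NEV = E_out - E_in
= 444.79 - 145.86
= 298.9300 MJ

298.9300 MJ


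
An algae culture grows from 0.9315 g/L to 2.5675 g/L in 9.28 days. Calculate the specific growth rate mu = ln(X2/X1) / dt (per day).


mu = ln(X2/X1) / dt
= ln(2.5675/0.9315) / 9.28
= 0.1093 per day

0.1093 per day


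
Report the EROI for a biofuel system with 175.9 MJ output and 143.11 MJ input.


EROI = E_out / E_in
= 175.9 / 143.11
= 1.2291

1.2291


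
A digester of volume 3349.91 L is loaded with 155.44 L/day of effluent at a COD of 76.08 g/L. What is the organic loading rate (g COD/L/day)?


OLR = Q * S / V
= 155.44 * 76.08 / 3349.91
= 3.5302 g/L/day

3.5302 g/L/day


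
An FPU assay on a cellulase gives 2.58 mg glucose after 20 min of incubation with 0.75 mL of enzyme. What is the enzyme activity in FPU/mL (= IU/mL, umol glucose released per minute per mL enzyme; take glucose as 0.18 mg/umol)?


Activity = glucose_mg / (0.18 mg/umol * V_mL * t_min)
= 2.58 / (0.18 * 0.75 * 20)
= 0.9556 FPU/mL

0.9556 FPU/mL


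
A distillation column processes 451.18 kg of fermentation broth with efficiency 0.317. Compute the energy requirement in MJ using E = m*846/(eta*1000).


E = m * 846 / (eta * 1000)
= 451.18 * 846 / (0.317 * 1000)
= 1204.0955 MJ

1204.0955 MJ


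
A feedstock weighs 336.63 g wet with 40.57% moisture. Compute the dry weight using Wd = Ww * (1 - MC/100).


Wd = Ww * (1 - MC/100)
= 336.63 * (1 - 40.57/100)
= 200.0592 g

200.0592 g


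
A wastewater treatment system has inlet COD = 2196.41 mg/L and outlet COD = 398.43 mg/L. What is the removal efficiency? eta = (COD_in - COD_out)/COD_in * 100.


eta = (COD_in - COD_out) / COD_in * 100
= (2196.41 - 398.43) / 2196.41 * 100
= 81.8599%

81.8599%


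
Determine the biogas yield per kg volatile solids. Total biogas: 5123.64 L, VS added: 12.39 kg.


Y = V / VS
= 5123.64 / 12.39
= 413.5303 L/kg VS

413.5303 L/kg VS


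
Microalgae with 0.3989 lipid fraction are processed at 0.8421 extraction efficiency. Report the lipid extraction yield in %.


Y = lipid_content * extraction_eff * 100
= 0.3989 * 0.8421 * 100
= 33.5914%

33.5914%


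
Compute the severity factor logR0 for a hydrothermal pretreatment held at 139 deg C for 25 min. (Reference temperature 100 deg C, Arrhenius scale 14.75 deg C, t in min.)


logR0 = log10(t * exp((T - 100) / 14.75))
= log10(25 * exp((139 - 100) / 14.75))
= 2.5462

2.5462


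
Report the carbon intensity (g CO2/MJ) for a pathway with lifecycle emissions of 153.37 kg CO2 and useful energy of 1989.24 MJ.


CI = CO2 * 1000 / E
= 153.37 * 1000 / 1989.24
= 77.0998 g CO2/MJ

77.0998 g CO2/MJ


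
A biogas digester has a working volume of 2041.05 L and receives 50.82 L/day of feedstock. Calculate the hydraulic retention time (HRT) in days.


HRT = V / Q
= 2041.05 / 50.82
= 40.1623 days

40.1623 days


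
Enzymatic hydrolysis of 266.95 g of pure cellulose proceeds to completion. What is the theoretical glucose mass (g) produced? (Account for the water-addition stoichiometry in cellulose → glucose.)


glucose = cellulose * 180/162
= 266.95 * 180/162
= 296.6111 g

296.6111 g


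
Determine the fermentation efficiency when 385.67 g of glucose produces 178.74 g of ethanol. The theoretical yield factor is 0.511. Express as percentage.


Fermentation efficiency = (actual / (0.511 * glucose)) * 100
= (178.74 / (0.511 * 385.67)) * 100
= 90.6953%

90.6953%


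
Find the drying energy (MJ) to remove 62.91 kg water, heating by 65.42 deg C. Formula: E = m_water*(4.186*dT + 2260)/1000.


E = m_water * (4.186 * dT + 2260) / 1000
= 62.91 * (4.186 * 65.42 + 2260) / 1000
= 159.4044 MJ

159.4044 MJ


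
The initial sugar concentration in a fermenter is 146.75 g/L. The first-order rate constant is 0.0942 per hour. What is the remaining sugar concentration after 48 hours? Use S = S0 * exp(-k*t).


S = S0 * exp(-k * t)
S = 146.75 * exp(-0.0942 * 48)
S = 1.5954 g/L

1.5954 g/L


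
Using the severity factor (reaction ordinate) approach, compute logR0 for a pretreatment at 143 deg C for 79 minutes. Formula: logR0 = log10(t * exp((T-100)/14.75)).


logR0 = log10(t * exp((T - 100) / 14.75))
= log10(79 * exp((143 - 100) / 14.75))
= 3.1637

3.1637


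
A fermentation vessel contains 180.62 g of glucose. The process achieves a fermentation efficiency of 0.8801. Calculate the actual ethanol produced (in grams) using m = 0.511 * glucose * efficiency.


Actual ethanol: m = 0.511 * 180.62 * 0.8801
m = 81.2304 g

81.2304 g


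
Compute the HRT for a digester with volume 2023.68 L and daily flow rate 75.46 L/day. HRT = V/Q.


HRT = V / Q
= 2023.68 / 75.46
= 26.8179 days

26.8179 days


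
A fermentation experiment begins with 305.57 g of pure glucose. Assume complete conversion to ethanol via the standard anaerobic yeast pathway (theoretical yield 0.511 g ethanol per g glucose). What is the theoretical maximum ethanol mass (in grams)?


Theoretical ethanol yield: m_EtOH = 0.511 * m_glucose
m_EtOH = 0.511 * 305.57 = 156.1463 g

156.1463 g


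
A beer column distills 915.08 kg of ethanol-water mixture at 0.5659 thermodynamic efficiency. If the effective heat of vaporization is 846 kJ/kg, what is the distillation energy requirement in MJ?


E = m * 846 / (eta * 1000)
= 915.08 * 846 / (0.5659 * 1000)
= 1368.0115 MJ

1368.0115 MJ


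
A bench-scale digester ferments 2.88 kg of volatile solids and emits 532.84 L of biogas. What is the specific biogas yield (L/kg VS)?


Y = V / VS
= 532.84 / 2.88
= 185.0139 L/kg VS

185.0139 L/kg VS


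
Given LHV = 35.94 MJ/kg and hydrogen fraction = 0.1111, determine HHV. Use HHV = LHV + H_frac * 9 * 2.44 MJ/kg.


HHV = LHV + H_frac * 9 * 2.44
= 35.94 + 0.1111 * 9 * 2.44
= 38.3798 MJ/kg

38.3798 MJ/kg


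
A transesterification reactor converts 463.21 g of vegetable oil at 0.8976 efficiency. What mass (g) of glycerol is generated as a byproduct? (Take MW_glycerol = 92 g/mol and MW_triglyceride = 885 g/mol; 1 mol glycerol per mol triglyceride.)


glycerol = oil * conv * (92/885)
= 463.21 * 0.8976 * 92 / 885
= 43.2220 g

43.2220 g


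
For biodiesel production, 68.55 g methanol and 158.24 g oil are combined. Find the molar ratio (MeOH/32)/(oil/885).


Molar ratio = n_MeOH / n_oil = (MeOH/32) / (oil/885) = (MeOH * 885) / (32 * oil)
= (68.55 * 885) / (32 * 158.24)
= 11.9808

11.9808


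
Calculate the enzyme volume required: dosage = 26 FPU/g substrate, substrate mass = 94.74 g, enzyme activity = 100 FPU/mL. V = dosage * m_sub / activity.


V = dosage * m_sub / activity
V = 26 * 94.74 / 100
V = 24.6324 mL

24.6324 mL


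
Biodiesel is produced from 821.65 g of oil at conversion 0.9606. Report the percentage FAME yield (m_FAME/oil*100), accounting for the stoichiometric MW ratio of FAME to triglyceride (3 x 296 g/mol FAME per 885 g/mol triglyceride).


m_FAME = oil * conv * (3 * 296 / 885) = oil * conv * (888/885)
= 821.65 * 0.9606 * 888 / 885
= 791.9525 g
Y = m_FAME / oil * 100 = conv * (888/885) * 100
= 0.9606 * 888 / 885 * 100
= 96.39%

96.39%


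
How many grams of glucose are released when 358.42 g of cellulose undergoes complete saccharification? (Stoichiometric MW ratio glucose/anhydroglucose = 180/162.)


glucose = cellulose * 180/162
= 358.42 * 180/162
= 398.2444 g

398.2444 g


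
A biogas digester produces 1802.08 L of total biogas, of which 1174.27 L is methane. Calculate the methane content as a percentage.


CH4% = V_CH4 / V_total * 100
= 1174.27 / 1802.08 * 100
= 65.1619%

65.1619%


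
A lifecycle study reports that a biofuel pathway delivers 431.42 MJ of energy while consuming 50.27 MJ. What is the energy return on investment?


EROI = E_out / E_in
= 431.42 / 50.27
= 8.5821

8.5821


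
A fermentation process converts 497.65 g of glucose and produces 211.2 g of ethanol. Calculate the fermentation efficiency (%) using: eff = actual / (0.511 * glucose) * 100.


Fermentation efficiency = (actual / (0.511 * glucose)) * 100
= (211.2 / (0.511 * 497.65)) * 100
= 83.0518%

83.0518%


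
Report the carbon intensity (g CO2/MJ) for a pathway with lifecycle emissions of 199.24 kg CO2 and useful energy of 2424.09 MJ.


CI = CO2 * 1000 / E
= 199.24 * 1000 / 2424.09
= 82.1917 g CO2/MJ

82.1917 g CO2/MJ


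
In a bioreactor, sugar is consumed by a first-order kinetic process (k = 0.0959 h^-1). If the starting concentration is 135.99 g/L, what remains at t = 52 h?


S = S0 * exp(-k * t)
S = 135.99 * exp(-0.0959 * 52)
S = 0.9285 g/L

0.9285 g/L


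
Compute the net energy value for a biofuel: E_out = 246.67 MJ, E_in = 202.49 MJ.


NEV = E_out - E_in
= 246.67 - 202.49
= 44.1800 MJ

44.1800 MJ


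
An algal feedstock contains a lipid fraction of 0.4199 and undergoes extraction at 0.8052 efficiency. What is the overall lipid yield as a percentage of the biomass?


Y = lipid_content * extraction_eff * 100
= 0.4199 * 0.8052 * 100
= 33.8103%

33.8103%


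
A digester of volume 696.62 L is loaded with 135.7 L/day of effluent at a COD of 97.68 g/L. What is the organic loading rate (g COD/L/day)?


OLR = Q * S / V
= 135.7 * 97.68 / 696.62
= 19.0278 g/L/day

19.0278 g/L/day


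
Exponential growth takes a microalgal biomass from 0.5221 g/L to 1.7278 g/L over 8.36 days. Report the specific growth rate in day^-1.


mu = ln(X2/X1) / dt
= ln(1.7278/0.5221) / 8.36
= 0.1432 per day

0.1432 per day


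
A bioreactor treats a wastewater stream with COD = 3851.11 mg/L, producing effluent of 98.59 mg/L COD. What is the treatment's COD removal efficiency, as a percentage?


eta = (COD_in - COD_out) / COD_in * 100
= (3851.11 - 98.59) / 3851.11 * 100
= 97.4400%

97.4400%


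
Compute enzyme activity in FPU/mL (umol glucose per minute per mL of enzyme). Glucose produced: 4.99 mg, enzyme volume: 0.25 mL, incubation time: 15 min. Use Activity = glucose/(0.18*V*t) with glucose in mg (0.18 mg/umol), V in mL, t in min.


Activity = glucose_mg / (0.18 mg/umol * V_mL * t_min)
= 4.99 / (0.18 * 0.25 * 15)
= 7.3926 FPU/mL

7.3926 FPU/mL


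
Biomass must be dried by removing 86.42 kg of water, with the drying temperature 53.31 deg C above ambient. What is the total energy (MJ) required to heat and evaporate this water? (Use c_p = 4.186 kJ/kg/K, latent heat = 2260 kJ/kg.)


E = m_water * (4.186 * dT + 2260) / 1000
= 86.42 * (4.186 * 53.31 + 2260) / 1000
= 214.5943 MJ

214.5943 MJ


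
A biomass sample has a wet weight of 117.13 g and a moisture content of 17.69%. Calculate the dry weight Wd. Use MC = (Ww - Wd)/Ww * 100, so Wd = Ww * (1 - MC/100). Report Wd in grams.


Wd = Ww * (1 - MC/100)
= 117.13 * (1 - 17.69/100)
= 96.4097 g

96.4097 g


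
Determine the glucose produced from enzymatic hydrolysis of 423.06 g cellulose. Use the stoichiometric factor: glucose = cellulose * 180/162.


glucose = cellulose * 180/162
= 423.06 * 180/162
= 470.0667 g

470.0667 g


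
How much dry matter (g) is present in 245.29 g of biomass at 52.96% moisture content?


Wd = Ww * (1 - MC/100)
= 245.29 * (1 - 52.96/100)
= 115.3844 g

115.3844 g


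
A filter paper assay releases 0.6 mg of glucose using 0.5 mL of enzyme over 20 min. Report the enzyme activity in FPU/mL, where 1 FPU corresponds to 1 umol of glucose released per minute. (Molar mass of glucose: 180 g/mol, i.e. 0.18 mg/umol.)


Activity = glucose_mg / (0.18 mg/umol * V_mL * t_min)
= 0.6 / (0.18 * 0.5 * 20)
= 0.3333 FPU/mL

0.3333 FPU/mL


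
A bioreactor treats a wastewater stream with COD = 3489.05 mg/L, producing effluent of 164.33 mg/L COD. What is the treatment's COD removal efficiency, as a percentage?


eta = (COD_in - COD_out) / COD_in * 100
= (3489.05 - 164.33) / 3489.05 * 100
= 95.2901%

95.2901%


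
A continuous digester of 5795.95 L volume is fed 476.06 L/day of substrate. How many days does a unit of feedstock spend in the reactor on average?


HRT = V / Q
= 5795.95 / 476.06
= 12.1748 days

12.1748 days


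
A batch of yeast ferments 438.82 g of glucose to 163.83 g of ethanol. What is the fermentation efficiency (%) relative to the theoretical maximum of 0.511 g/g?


Fermentation efficiency = (actual / (0.511 * glucose)) * 100
= (163.83 / (0.511 * 438.82)) * 100
= 73.0611%

73.0611%


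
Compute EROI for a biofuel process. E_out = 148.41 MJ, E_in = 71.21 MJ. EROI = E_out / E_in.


EROI = E_out / E_in
= 148.41 / 71.21
= 2.0841

2.0841


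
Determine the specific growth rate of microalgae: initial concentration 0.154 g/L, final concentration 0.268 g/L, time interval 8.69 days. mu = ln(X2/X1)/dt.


mu = ln(X2/X1) / dt
= ln(0.268/0.154) / 8.69
= 0.0638 per day

0.0638 per day


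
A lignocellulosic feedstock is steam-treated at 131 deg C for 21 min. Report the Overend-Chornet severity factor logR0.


logR0 = log10(t * exp((T - 100) / 14.75))
= log10(21 * exp((131 - 100) / 14.75))
= 2.2350

2.2350


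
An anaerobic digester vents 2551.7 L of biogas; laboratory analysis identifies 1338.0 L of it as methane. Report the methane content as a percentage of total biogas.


CH4% = V_CH4 / V_total * 100
= 1338.0 / 2551.7 * 100
= 52.4356%

52.4356%


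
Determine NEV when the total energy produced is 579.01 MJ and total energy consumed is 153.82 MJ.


NEV = E_out - E_in
= 579.01 - 153.82
= 425.1900 MJ

425.1900 MJ


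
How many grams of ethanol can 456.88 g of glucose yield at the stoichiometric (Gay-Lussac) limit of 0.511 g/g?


Theoretical ethanol yield: m_EtOH = 0.511 * m_glucose
m_EtOH = 0.511 * 456.88 = 233.4657 g

233.4657 g


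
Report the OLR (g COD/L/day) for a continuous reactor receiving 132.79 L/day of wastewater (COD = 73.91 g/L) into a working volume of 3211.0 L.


OLR = Q * S / V
= 132.79 * 73.91 / 3211.0
= 3.0565 g/L/day

3.0565 g/L/day


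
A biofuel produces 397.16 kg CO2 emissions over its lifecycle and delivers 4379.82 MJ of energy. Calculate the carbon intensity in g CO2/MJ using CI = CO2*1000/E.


CI = CO2 * 1000 / E
= 397.16 * 1000 / 4379.82
= 90.6795 g CO2/MJ

90.6795 g CO2/MJ


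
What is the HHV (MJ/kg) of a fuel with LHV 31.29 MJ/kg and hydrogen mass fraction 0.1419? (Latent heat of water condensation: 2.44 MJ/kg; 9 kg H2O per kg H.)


HHV = LHV + H_frac * 9 * 2.44
= 31.29 + 0.1419 * 9 * 2.44
= 34.4061 MJ/kg

34.4061 MJ/kg


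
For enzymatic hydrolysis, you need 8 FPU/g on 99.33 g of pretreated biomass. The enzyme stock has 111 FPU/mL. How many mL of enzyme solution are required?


V = dosage * m_sub / activity
V = 8 * 99.33 / 111
V = 7.1589 mL

7.1589 mL


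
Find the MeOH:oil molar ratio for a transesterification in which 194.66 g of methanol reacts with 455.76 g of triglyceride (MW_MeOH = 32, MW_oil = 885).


Molar ratio = n_MeOH / n_oil = (MeOH/32) / (oil/885) = (MeOH * 885) / (32 * oil)
= (194.66 * 885) / (32 * 455.76)
= 11.8123

11.8123


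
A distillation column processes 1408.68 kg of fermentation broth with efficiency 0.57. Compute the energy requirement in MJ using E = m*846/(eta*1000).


E = m * 846 / (eta * 1000)
= 1408.68 * 846 / (0.57 * 1000)
= 2090.7777 MJ

2090.7777 MJ


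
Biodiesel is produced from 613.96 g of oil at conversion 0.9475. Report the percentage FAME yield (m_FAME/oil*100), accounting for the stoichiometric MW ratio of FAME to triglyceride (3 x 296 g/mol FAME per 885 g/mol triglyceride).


m_FAME = oil * conv * (3 * 296 / 885) = oil * conv * (888/885)
= 613.96 * 0.9475 * 888 / 885
= 583.6991 g
Y = m_FAME / oil * 100 = conv * (888/885) * 100
= 0.9475 * 888 / 885 * 100
= 95.07%

95.07%


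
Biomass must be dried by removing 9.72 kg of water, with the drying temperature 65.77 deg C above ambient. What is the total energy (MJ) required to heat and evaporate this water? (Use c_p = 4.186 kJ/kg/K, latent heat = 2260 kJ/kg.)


E = m_water * (4.186 * dT + 2260) / 1000
= 9.72 * (4.186 * 65.77 + 2260) / 1000
= 24.6432 MJ

24.6432 MJ


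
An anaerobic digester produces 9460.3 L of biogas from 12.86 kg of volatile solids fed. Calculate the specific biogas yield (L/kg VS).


Y = V / VS
= 9460.3 / 12.86
= 735.6376 L/kg VS

735.6376 L/kg VS


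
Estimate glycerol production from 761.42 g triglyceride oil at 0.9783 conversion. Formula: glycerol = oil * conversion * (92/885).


glycerol = oil * conv * (92/885)
= 761.42 * 0.9783 * 92 / 885
= 77.4356 g

77.4356 g


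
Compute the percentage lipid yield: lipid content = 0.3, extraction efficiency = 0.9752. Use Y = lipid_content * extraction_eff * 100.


Y = lipid_content * extraction_eff * 100
= 0.3 * 0.9752 * 100
= 29.2560%

29.2560%


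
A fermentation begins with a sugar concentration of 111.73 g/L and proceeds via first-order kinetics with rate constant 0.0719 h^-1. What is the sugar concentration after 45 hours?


S = S0 * exp(-k * t)
S = 111.73 * exp(-0.0719 * 45)
S = 4.3955 g/L

4.3955 g/L


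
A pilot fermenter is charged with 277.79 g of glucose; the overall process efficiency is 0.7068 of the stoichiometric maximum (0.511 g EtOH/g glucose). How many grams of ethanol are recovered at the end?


Actual ethanol: m = 0.511 * 277.79 * 0.7068
m = 100.3307 g

100.3307 g


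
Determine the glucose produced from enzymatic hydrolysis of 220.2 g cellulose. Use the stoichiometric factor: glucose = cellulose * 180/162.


glucose = cellulose * 180/162
= 220.2 * 180/162
= 244.6667 g

244.6667 g


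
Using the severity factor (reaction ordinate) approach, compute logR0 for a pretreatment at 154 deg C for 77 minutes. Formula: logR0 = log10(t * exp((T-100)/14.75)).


logR0 = log10(t * exp((T - 100) / 14.75))
= log10(77 * exp((154 - 100) / 14.75))
= 3.4765

3.4765


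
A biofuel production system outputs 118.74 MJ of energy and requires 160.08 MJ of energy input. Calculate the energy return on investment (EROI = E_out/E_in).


EROI = E_out / E_in
= 118.74 / 160.08
= 0.7418

0.7418


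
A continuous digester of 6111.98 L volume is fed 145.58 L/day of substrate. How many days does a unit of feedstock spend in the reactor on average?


HRT = V / Q
= 6111.98 / 145.58
= 41.9837 days

41.9837 days


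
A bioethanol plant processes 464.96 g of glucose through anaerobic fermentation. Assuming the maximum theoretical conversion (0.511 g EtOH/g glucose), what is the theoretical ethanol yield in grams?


Theoretical ethanol yield: m_EtOH = 0.511 * m_glucose
m_EtOH = 0.511 * 464.96 = 237.5946 g

237.5946 g


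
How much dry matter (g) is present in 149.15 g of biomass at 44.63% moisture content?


Wd = Ww * (1 - MC/100)
= 149.15 * (1 - 44.63/100)
= 82.5844 g

82.5844 g


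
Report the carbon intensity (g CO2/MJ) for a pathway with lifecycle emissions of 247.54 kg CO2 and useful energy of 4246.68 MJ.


CI = CO2 * 1000 / E
= 247.54 * 1000 / 4246.68
= 58.2902 g CO2/MJ

58.2902 g CO2/MJ


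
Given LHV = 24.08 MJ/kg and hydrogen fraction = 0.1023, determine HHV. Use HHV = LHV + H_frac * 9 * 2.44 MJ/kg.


HHV = LHV + H_frac * 9 * 2.44
= 24.08 + 0.1023 * 9 * 2.44
= 26.3265 MJ/kg

26.3265 MJ/kg


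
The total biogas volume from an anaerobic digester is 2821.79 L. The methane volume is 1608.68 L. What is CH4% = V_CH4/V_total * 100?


CH4% = V_CH4 / V_total * 100
= 1608.68 / 2821.79 * 100
= 57.0092%

57.0092%


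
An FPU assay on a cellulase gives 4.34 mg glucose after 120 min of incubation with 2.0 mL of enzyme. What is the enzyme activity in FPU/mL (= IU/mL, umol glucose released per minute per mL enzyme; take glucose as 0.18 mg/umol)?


Activity = glucose_mg / (0.18 mg/umol * V_mL * t_min)
= 4.34 / (0.18 * 2.0 * 120)
= 0.1005 FPU/mL

0.1005 FPU/mL


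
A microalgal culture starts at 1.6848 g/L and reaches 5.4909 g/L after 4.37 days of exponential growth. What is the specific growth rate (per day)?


mu = ln(X2/X1) / dt
= ln(5.4909/1.6848) / 4.37
= 0.2704 per day

0.2704 per day


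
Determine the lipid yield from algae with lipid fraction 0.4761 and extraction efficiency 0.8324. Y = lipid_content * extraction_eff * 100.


Y = lipid_content * extraction_eff * 100
= 0.4761 * 0.8324 * 100
= 39.6306%

39.6306%


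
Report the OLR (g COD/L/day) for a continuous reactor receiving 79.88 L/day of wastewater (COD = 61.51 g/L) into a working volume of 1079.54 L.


OLR = Q * S / V
= 79.88 * 61.51 / 1079.54
= 4.5514 g/L/day

4.5514 g/L/day


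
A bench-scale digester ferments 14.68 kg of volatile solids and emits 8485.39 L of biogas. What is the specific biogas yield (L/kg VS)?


Y = V / VS
= 8485.39 / 14.68
= 578.0238 L/kg VS

578.0238 L/kg VS


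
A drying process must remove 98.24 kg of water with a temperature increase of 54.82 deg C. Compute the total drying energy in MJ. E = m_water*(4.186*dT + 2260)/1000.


E = m_water * (4.186 * dT + 2260) / 1000
= 98.24 * (4.186 * 54.82 + 2260) / 1000
= 244.5662 MJ

244.5662 MJ


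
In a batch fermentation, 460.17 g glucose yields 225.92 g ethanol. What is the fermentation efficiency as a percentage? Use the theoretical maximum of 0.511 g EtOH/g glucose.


Fermentation efficiency = (actual / (0.511 * glucose)) * 100
= (225.92 / (0.511 * 460.17)) * 100
= 96.0761%

96.0761%


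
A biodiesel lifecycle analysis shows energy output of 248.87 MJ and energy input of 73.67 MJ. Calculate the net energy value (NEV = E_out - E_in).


NEV = E_out - E_in
= 248.87 - 73.67
= 175.2000 MJ

175.2000 MJ


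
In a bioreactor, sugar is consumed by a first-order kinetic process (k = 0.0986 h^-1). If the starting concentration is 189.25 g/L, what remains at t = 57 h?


S = S0 * exp(-k * t)
S = 189.25 * exp(-0.0986 * 57)
S = 0.6858 g/L

0.6858 g/L


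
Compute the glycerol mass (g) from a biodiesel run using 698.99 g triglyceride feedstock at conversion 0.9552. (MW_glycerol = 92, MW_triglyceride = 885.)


glycerol = oil * conv * (92/885)
= 698.99 * 0.9552 * 92 / 885
= 69.4080 g

69.4080 g


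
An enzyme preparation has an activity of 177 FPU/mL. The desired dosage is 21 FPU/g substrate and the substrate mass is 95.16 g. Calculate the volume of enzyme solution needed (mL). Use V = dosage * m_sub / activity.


V = dosage * m_sub / activity
V = 21 * 95.16 / 177
V = 11.2902 mL

11.2902 mL


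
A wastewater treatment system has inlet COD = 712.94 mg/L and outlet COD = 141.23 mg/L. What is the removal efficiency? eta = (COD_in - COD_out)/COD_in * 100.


eta = (COD_in - COD_out) / COD_in * 100
= (712.94 - 141.23) / 712.94 * 100
= 80.1905%

80.1905%


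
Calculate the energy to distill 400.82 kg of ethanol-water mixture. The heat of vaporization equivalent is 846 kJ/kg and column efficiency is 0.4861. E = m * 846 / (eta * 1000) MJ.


E = m * 846 / (eta * 1000)
= 400.82 * 846 / (0.4861 * 1000)
= 697.5802 MJ

697.5802 MJ


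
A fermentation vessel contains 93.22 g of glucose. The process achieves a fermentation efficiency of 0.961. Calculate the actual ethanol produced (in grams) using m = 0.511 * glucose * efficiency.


Actual ethanol: m = 0.511 * 93.22 * 0.961
m = 45.7776 g

45.7776 g


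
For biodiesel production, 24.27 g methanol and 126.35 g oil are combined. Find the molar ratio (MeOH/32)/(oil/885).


Molar ratio = n_MeOH / n_oil = (MeOH/32) / (oil/885) = (MeOH * 885) / (32 * oil)
= (24.27 * 885) / (32 * 126.35)
= 5.3124

5.3124


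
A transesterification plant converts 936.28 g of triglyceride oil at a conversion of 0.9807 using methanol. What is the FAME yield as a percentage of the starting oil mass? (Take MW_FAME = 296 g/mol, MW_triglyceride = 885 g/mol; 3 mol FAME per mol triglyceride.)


m_FAME = oil * conv * (3 * 296 / 885) = oil * conv * (888/885)
= 936.28 * 0.9807 * 888 / 885
= 921.3224 g
Y = m_FAME / oil * 100 = conv * (888/885) * 100
= 0.9807 * 888 / 885 * 100
= 98.40%

98.40%


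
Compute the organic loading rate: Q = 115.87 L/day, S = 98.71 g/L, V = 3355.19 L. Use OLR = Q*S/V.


OLR = Q * S / V
= 115.87 * 98.71 / 3355.19
= 3.4089 g/L/day

3.4089 g/L/day


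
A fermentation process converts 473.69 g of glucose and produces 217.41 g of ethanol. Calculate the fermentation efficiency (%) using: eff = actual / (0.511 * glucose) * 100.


Fermentation efficiency = (actual / (0.511 * glucose)) * 100
= (217.41 / (0.511 * 473.69)) * 100
= 89.8182%

89.8182%


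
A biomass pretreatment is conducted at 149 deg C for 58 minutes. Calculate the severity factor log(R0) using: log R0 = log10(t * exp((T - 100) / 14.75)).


logR0 = log10(t * exp((T - 100) / 14.75))
= log10(58 * exp((149 - 100) / 14.75))
= 3.2062

3.2062


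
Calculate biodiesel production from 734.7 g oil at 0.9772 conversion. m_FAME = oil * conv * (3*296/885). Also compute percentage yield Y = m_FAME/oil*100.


m_FAME = oil * conv * (3 * 296 / 885) = oil * conv * (888/885)
= 734.7 * 0.9772 * 888 / 885
= 720.3826 g
Y = m_FAME / oil * 100 = conv * (888/885) * 100
= 0.9772 * 888 / 885 * 100
= 98.05%

720.3826 g FAME; Y = 98.05%


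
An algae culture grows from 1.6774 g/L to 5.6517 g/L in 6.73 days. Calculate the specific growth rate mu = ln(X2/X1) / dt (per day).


mu = ln(X2/X1) / dt
= ln(5.6517/1.6774) / 6.73
= 0.1805 per day

0.1805 per day


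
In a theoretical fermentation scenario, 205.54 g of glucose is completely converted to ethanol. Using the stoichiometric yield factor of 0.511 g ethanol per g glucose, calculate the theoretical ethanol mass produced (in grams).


Theoretical ethanol yield: m_EtOH = 0.511 * m_glucose
m_EtOH = 0.511 * 205.54 = 105.0309 g

105.0309 g
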